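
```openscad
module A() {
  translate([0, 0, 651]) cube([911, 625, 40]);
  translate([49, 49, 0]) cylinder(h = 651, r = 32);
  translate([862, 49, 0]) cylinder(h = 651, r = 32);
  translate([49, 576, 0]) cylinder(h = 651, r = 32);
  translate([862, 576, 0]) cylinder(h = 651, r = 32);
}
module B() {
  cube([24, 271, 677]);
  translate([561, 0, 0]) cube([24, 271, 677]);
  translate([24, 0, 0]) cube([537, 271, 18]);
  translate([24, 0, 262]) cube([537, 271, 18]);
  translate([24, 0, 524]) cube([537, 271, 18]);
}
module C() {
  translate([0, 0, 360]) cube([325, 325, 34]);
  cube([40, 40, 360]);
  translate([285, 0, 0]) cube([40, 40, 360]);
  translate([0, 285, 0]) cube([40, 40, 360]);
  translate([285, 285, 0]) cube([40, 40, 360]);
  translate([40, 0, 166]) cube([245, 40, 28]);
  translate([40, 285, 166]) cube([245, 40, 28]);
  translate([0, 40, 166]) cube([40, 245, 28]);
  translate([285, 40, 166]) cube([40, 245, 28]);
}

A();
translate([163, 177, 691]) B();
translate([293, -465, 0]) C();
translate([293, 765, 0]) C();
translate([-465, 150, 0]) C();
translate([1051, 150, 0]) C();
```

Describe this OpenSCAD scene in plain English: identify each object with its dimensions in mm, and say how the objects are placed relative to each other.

A is a table: top 911 mm (x) × 625 mm (y), 40 mm thick, upper face at z = 691 mm, on four round legs of 64 mm diameter, each leg's bounding box inset 17 mm from the nearest pair of top edges, running from z = 0 to the bottom of the top.

B is a bookshelf 585 mm wide overall, 271 mm deep and 677 mm tall. The two sides are 24 mm thick vertical panels. 3 horizontal shelves of 18 mm thickness span between the inner faces of the sides; the lowest shelf sits on the floor and shelves are stacked with a clear vertical gap of 244 mm between each pair.

C is a four-legged stool. The seat is 325×325 mm, 34 mm thick, top at z = 394 mm. It stands on four square legs, each 40×40 mm in cross-section, from z = 0 to the seat underside, each flush with a corner of the seat. Four stretchers, 40 mm wide and 28 mm tall, connect adjacent legs with their undersides at z = 166 mm, each running between the inner faces of the legs it joins and aligned with the legs' outer faces on the other axis.

The bookshelf is on top of the table, centred. Four stools sit around the table at the −y, +y, −x, +x sides.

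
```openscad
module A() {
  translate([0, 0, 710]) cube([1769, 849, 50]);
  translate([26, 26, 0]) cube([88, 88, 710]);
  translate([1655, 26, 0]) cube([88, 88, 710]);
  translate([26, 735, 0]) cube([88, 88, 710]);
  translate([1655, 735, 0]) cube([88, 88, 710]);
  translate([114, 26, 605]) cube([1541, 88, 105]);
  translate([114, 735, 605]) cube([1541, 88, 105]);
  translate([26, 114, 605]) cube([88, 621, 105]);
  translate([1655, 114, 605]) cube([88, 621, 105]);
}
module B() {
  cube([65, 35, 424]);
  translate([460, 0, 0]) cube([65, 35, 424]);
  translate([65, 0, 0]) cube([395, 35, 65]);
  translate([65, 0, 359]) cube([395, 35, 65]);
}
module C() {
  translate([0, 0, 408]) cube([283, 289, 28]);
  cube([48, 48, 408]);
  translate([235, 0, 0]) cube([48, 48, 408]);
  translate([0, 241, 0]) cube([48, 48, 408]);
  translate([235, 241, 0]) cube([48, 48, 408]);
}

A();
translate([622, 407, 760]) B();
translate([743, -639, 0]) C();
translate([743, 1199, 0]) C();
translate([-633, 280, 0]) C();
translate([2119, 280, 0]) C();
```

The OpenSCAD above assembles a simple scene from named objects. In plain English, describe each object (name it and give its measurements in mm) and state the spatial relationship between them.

A is a rectangular dining table. The top is 1769×849×50 mm with its upper surface at z = 760 mm. It stands on four 88×88 mm square legs, each inset 26 mm from the nearest pair of top edges, running from the floor to the underside of the top. Four apron rails, 88 mm thick and 105 mm tall, run between adjacent legs with their top edges flush with the underside of the top and their outer faces flush with the legs' outer faces.

B is a picture frame with a 395×294 mm rectangular opening (x by z) and a uniform 65 mm border on every side. Frame depth is 35 mm along y. It is built from two vertical stiles running the full outside height and two horizontal rails spanning the gap between the stiles.

C is a four-legged stool. The seat is 283×289 mm, 28 mm thick, top at z = 436 mm. It stands on four square legs, each 48×48 mm in cross-section, from z = 0 to the seat underside, each flush with a corner of the seat.

The picture frame is on top of the table, centred. Four stools sit around the table at the −y, +y, −x, +x sides.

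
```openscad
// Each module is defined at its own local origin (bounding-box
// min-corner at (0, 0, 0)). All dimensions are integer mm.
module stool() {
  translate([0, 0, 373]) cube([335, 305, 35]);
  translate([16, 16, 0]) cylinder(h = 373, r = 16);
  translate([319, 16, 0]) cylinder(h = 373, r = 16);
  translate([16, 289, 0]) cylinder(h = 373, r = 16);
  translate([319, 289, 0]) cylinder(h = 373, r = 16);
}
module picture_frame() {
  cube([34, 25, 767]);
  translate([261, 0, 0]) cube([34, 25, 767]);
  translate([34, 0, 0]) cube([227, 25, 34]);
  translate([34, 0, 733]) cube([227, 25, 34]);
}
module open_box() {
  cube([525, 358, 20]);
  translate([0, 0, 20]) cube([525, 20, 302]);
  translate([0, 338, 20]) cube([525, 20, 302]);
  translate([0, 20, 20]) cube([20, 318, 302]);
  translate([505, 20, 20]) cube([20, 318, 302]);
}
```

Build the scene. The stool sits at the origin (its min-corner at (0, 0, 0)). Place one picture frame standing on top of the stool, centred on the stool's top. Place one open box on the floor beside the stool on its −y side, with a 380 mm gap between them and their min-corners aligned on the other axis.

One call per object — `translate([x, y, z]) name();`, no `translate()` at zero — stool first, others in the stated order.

stool();
translate([20, 140, 408]) picture_frame();
translate([0, -738, 0]) open_box();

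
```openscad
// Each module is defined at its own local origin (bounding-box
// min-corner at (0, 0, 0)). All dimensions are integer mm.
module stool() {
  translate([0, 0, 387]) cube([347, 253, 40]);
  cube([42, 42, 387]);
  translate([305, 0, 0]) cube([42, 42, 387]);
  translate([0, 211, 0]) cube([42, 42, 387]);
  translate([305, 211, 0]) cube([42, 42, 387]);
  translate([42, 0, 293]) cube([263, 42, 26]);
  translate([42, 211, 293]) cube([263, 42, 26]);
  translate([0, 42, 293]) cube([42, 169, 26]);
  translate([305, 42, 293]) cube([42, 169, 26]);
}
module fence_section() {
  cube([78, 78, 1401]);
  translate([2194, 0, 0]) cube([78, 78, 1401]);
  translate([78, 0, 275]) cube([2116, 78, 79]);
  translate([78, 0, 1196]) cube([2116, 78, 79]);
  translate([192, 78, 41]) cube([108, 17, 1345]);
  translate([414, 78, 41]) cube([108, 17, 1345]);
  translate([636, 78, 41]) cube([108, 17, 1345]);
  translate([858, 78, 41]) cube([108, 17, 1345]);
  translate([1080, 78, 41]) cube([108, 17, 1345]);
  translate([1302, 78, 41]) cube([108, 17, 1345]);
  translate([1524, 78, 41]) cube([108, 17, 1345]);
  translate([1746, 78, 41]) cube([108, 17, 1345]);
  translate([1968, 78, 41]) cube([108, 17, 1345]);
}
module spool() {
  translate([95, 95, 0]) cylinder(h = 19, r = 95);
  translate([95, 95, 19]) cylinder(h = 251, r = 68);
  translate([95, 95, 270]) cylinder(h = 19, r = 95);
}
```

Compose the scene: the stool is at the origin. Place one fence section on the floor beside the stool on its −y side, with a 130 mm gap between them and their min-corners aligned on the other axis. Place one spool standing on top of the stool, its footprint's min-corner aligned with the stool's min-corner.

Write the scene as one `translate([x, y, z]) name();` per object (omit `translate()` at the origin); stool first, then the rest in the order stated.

stool();
translate([0, -225, 0]) fence_section();
translate([0, 0, 427]) spool();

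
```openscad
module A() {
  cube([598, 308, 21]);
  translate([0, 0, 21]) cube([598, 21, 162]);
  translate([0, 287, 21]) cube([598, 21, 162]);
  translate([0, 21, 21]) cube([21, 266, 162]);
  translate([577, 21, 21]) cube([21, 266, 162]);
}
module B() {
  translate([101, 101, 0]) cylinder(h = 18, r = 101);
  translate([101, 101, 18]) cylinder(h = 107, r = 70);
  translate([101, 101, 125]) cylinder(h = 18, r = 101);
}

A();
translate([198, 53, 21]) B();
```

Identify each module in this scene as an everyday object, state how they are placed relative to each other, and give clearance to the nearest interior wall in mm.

A is an open box. B is a spool. The spool sits inside the open box, centred. The clearance to the nearest interior wall is 32 mm.

Clearances: x = 177, y = 32; minimum 32 mm.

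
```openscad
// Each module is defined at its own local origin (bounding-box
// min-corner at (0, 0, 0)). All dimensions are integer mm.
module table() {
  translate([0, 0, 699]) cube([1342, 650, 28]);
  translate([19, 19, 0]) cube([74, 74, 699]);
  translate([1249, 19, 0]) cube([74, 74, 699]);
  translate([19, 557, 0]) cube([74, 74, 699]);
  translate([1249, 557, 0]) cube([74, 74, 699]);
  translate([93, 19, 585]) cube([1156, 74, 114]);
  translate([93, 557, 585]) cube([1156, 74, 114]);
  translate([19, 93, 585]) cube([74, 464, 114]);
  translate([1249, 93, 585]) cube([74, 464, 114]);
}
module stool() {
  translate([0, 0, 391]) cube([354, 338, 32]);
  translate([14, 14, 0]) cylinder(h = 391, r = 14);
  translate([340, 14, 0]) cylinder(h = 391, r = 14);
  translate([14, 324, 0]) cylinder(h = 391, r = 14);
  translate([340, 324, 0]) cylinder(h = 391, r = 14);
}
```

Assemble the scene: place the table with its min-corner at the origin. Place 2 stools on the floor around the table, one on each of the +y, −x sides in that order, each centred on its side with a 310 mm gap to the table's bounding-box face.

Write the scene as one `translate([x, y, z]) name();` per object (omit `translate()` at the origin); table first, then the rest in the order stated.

table();
translate([494, 960, 0]) stool();
translate([-664, 156, 0]) stool();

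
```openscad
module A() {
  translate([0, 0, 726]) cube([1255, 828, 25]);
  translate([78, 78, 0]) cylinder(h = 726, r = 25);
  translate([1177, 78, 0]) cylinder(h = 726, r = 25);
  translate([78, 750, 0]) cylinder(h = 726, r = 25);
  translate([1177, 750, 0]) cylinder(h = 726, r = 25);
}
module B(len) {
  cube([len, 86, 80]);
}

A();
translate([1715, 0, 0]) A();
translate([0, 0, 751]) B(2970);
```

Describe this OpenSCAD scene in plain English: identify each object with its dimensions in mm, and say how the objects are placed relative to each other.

A is a table with a 1255×828 mm rectangular top, 25 mm thick, top surface at z = 751 mm, supported by four round legs of 50 mm diameter, each leg's bounding box inset 53 mm from the nearest pair of top edges, running from the floor.

B is a rectangular beam 2970 mm long (x), 86 mm deep (y), 80 mm thick (z).

The beam spans the tops of two tables placed 460 mm apart, resting at z = 751 mm.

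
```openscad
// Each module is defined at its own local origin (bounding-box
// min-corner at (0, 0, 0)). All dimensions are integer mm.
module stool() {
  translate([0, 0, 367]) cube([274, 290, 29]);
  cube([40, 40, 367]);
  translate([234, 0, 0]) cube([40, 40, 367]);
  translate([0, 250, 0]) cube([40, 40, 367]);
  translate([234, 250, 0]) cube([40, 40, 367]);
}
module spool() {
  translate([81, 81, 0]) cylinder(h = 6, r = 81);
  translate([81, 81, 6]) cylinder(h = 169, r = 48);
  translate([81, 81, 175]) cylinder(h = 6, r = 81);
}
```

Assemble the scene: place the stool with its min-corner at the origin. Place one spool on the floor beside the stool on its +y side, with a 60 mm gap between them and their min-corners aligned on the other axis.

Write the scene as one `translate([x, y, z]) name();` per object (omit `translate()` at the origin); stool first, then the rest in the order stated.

stool();
translate([0, 350, 0]) spool();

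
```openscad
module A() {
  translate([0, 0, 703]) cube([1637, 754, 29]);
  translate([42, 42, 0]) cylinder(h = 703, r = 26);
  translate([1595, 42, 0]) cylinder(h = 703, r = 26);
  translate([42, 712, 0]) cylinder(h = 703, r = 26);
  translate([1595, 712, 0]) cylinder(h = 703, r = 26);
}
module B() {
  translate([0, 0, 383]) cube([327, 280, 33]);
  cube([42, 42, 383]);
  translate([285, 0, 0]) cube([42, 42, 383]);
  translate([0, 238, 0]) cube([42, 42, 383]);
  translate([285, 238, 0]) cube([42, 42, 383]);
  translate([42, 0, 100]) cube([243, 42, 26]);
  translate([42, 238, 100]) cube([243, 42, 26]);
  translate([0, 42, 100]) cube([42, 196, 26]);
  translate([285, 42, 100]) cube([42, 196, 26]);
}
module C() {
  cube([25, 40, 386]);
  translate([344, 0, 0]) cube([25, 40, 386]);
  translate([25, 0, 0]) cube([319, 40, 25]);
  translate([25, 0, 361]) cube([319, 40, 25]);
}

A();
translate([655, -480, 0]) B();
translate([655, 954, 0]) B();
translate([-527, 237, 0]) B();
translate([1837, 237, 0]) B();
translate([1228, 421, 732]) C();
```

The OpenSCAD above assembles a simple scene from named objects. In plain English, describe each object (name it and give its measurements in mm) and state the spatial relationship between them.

A is a rectangular dining table. The top is 1637×754×29 mm with its upper surface at z = 732 mm. It stands on four round legs of 52 mm diameter, each leg's bounding box inset 16 mm from the nearest pair of top edges, running from the floor to the underside of the top.

B is a simple wooden stool: a rectangular seat 327 mm (x) by 280 mm (y), 33 mm thick, top face at z = 416 mm, on four square legs, each 42×42 mm in cross-section. The legs rest on z = 0, each flush with a corner of the seat. Four stretchers, 42 mm wide and 26 mm tall, connect adjacent legs with their undersides at z = 100 mm, each running between the inner faces of the legs it joins and aligned with the legs' outer faces on the other axis.

C is a picture frame with a 319×336 mm rectangular opening (x by z) and a uniform 25 mm border on every side. Frame depth is 40 mm along y. It is built from two vertical stiles running the full outside height and two horizontal rails spanning the gap between the stiles.

Four stools sit around the table at the −y, +y, −x, +x sides. The picture frame is on top of the table.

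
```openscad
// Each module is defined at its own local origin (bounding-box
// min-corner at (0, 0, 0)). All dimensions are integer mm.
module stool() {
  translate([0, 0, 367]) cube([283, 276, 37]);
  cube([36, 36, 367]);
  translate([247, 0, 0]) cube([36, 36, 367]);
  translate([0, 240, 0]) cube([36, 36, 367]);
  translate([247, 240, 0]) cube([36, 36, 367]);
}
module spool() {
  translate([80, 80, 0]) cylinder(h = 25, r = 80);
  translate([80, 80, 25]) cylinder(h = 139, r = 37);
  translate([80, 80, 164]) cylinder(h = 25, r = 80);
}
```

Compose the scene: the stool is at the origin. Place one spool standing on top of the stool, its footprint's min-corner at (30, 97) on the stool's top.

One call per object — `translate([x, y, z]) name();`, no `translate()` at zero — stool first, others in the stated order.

stool();
translate([30, 97, 404]) spool();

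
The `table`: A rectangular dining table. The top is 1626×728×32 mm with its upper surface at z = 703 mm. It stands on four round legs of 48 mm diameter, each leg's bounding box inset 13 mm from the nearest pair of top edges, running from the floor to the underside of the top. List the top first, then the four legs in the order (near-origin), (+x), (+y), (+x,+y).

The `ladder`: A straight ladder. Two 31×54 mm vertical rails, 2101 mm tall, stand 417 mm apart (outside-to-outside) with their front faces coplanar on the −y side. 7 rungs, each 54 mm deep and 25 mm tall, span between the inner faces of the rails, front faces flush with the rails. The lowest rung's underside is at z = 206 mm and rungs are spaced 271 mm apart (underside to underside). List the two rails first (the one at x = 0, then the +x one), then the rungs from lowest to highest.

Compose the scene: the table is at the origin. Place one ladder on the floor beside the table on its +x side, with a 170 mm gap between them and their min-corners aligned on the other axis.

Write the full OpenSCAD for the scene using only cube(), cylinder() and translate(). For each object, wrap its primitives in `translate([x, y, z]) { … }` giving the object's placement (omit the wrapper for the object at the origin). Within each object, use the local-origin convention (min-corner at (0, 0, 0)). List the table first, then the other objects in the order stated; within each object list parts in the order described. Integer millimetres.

translate([0, 0, 671]) cube([1626, 728, 32]);
translate([37, 37, 0]) cylinder(h = 671, r = 24);
translate([1589, 37, 0]) cylinder(h = 671, r = 24);
translate([37, 691, 0]) cylinder(h = 671, r = 24);
translate([1589, 691, 0]) cylinder(h = 671, r = 24);
translate([1796, 0, 0]) {
  cube([31, 54, 2101]);
  translate([386, 0, 0]) cube([31, 54, 2101]);
  translate([31, 0, 206]) cube([355, 54, 25]);
  translate([31, 0, 477]) cube([355, 54, 25]);
  translate([31, 0, 748]) cube([355, 54, 25]);
  translate([31, 0, 1019]) cube([355, 54, 25]);
  translate([31, 0, 1290]) cube([355, 54, 25]);
  translate([31, 0, 1561]) cube([355, 54, 25]);
  translate([31, 0, 1832]) cube([355, 54, 25]);
}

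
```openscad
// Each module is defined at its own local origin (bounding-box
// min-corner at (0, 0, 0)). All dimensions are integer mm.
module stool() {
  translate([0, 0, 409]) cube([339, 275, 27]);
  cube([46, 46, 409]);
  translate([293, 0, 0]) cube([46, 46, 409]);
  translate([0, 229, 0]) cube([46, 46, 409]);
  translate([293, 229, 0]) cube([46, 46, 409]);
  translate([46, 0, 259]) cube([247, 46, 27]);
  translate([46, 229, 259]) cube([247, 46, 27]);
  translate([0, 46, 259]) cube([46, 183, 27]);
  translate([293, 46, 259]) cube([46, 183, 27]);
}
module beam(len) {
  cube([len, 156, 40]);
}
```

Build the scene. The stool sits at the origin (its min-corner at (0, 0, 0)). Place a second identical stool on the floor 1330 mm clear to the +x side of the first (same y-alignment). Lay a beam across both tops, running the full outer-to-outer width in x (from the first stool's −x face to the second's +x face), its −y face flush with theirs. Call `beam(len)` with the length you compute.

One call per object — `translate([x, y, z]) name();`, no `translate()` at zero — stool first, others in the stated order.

stool();
translate([1669, 0, 0]) stool();
translate([0, 0, 436]) beam(2008);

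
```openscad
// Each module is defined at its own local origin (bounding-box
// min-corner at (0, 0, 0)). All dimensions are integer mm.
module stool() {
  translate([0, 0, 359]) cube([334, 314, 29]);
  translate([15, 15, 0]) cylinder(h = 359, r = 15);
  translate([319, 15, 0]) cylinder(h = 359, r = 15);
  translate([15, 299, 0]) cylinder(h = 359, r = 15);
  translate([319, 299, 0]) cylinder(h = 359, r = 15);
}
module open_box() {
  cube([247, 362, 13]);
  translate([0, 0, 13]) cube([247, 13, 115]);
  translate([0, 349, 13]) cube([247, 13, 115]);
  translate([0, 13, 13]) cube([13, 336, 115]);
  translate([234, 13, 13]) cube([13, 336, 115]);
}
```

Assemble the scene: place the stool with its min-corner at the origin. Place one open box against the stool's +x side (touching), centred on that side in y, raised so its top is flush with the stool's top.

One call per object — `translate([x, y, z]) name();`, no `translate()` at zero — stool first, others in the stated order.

stool();
translate([334, -24, 260]) open_box();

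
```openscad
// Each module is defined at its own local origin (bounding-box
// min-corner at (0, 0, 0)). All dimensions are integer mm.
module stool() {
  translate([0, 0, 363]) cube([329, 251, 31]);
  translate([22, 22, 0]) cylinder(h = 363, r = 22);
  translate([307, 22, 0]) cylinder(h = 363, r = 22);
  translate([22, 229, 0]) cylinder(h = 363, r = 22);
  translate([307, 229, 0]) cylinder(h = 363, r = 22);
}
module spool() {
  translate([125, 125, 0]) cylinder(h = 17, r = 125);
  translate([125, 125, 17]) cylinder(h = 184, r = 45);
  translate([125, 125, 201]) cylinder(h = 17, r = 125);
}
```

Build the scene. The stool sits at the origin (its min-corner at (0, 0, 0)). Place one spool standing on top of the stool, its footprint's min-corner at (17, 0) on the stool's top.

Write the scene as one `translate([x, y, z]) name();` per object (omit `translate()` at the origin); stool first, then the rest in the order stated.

stool();
translate([17, 0, 394]) spool();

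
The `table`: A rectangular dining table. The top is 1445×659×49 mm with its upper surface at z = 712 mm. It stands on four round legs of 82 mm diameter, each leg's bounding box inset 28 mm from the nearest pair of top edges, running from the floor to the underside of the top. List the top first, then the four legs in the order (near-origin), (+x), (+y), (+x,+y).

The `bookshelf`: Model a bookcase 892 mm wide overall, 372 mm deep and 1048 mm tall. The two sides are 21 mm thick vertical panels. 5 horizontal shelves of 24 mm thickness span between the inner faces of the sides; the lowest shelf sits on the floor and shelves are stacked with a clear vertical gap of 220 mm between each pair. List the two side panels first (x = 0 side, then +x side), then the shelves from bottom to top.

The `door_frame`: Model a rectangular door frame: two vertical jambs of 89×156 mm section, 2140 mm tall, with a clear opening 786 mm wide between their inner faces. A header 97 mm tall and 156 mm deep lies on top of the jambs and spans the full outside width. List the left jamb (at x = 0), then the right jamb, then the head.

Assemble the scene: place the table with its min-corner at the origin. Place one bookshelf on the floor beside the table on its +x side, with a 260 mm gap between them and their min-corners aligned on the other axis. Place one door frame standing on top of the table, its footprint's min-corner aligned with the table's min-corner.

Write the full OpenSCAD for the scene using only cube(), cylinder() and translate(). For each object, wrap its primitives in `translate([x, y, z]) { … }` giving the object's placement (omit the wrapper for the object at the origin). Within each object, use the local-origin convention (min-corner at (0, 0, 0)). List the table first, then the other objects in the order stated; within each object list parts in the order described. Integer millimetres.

translate([0, 0, 663]) cube([1445, 659, 49]);
translate([69, 69, 0]) cylinder(h = 663, r = 41);
translate([1376, 69, 0]) cylinder(h = 663, r = 41);
translate([69, 590, 0]) cylinder(h = 663, r = 41);
translate([1376, 590, 0]) cylinder(h = 663, r = 41);
translate([1705, 0, 0]) {
  cube([21, 372, 1048]);
  translate([871, 0, 0]) cube([21, 372, 1048]);
  translate([21, 0, 0]) cube([850, 372, 24]);
  translate([21, 0, 244]) cube([850, 372, 24]);
  translate([21, 0, 488]) cube([850, 372, 24]);
  translate([21, 0, 732]) cube([850, 372, 24]);
  translate([21, 0, 976]) cube([850, 372, 24]);
}
translate([0, 0, 712]) {
  cube([89, 156, 2140]);
  translate([875, 0, 0]) cube([89, 156, 2140]);
  translate([0, 0, 2140]) cube([964, 156, 97]);
}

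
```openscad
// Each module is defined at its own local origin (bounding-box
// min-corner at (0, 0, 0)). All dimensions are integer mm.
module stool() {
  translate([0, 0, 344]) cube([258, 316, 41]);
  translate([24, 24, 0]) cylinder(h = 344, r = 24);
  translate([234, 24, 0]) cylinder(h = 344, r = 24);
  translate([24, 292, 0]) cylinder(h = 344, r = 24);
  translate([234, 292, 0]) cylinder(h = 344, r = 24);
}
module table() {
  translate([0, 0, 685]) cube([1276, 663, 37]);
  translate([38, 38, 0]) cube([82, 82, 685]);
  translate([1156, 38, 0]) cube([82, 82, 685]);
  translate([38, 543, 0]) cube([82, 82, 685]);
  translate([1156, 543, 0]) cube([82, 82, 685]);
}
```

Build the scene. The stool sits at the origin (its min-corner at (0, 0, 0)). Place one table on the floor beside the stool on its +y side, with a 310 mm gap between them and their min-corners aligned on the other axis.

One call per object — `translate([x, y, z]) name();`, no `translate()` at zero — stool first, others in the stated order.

stool();
translate([0, 626, 0]) table();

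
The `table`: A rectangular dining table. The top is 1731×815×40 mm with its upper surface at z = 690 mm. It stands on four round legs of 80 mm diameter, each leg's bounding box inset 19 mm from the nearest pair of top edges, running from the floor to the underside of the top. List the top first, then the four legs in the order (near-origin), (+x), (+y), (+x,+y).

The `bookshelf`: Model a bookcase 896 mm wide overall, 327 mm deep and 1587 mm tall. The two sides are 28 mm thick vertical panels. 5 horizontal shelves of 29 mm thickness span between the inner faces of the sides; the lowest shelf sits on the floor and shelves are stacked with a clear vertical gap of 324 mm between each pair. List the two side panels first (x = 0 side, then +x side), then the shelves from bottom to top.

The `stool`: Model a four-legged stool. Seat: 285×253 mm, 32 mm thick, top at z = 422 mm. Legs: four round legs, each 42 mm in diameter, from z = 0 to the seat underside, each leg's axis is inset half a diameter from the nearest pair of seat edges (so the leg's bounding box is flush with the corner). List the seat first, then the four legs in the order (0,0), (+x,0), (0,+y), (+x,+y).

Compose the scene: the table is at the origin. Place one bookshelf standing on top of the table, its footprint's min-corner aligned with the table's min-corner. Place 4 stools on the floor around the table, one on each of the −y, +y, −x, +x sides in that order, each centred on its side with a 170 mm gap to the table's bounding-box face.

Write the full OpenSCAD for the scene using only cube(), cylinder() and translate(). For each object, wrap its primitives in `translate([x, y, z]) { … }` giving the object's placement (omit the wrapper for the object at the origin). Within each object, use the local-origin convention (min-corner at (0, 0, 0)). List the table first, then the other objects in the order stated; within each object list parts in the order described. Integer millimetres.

translate([0, 0, 650]) cube([1731, 815, 40]);
translate([59, 59, 0]) cylinder(h = 650, r = 40);
translate([1672, 59, 0]) cylinder(h = 650, r = 40);
translate([59, 756, 0]) cylinder(h = 650, r = 40);
translate([1672, 756, 0]) cylinder(h = 650, r = 40);
translate([0, 0, 690]) {
  cube([28, 327, 1587]);
  translate([868, 0, 0]) cube([28, 327, 1587]);
  translate([28, 0, 0]) cube([840, 327, 29]);
  translate([28, 0, 353]) cube([840, 327, 29]);
  translate([28, 0, 706]) cube([840, 327, 29]);
  translate([28, 0, 1059]) cube([840, 327, 29]);
  translate([28, 0, 1412]) cube([840, 327, 29]);
}
translate([723, -423, 0]) {
  translate([0, 0, 390]) cube([285, 253, 32]);
  translate([21, 21, 0]) cylinder(h = 390, r = 21);
  translate([264, 21, 0]) cylinder(h = 390, r = 21);
  translate([21, 232, 0]) cylinder(h = 390, r = 21);
  translate([264, 232, 0]) cylinder(h = 390, r = 21);
}
translate([723, 985, 0]) {
  translate([0, 0, 390]) cube([285, 253, 32]);
  translate([21, 21, 0]) cylinder(h = 390, r = 21);
  translate([264, 21, 0]) cylinder(h = 390, r = 21);
  translate([21, 232, 0]) cylinder(h = 390, r = 21);
  translate([264, 232, 0]) cylinder(h = 390, r = 21);
}
translate([-455, 281, 0]) {
  translate([0, 0, 390]) cube([285, 253, 32]);
  translate([21, 21, 0]) cylinder(h = 390, r = 21);
  translate([264, 21, 0]) cylinder(h = 390, r = 21);
  translate([21, 232, 0]) cylinder(h = 390, r = 21);
  translate([264, 232, 0]) cylinder(h = 390, r = 21);
}
translate([1901, 281, 0]) {
  translate([0, 0, 390]) cube([285, 253, 32]);
  translate([21, 21, 0]) cylinder(h = 390, r = 21);
  translate([264, 21, 0]) cylinder(h = 390, r = 21);
  translate([21, 232, 0]) cylinder(h = 390, r = 21);
  translate([264, 232, 0]) cylinder(h = 390, r = 21);
}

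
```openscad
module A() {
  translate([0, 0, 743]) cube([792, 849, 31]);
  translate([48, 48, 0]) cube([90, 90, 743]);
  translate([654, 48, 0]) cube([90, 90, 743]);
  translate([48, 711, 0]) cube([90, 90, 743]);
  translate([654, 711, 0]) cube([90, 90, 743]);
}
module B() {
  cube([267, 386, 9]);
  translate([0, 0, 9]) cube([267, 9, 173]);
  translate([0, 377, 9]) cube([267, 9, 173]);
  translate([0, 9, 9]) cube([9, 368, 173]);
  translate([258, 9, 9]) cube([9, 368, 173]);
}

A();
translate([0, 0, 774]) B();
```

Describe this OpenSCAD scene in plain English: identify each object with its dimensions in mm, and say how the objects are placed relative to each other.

A is a table: top 792 mm (x) × 849 mm (y), 31 mm thick, upper face at z = 774 mm, on four 90×90 mm square legs, each inset 48 mm from the nearest pair of top edges, running from z = 0 to the bottom of the top.

B is an open-topped rectangular box: outside dimensions 267×386×182 mm, with a uniform wall and base thickness of 9 mm. The base is a full 267×386 slab on the floor; four walls sit on top of the base. The front and back walls (the −y and +y sides) span the full width; the two side walls fit between them.

The open box is on top of the table.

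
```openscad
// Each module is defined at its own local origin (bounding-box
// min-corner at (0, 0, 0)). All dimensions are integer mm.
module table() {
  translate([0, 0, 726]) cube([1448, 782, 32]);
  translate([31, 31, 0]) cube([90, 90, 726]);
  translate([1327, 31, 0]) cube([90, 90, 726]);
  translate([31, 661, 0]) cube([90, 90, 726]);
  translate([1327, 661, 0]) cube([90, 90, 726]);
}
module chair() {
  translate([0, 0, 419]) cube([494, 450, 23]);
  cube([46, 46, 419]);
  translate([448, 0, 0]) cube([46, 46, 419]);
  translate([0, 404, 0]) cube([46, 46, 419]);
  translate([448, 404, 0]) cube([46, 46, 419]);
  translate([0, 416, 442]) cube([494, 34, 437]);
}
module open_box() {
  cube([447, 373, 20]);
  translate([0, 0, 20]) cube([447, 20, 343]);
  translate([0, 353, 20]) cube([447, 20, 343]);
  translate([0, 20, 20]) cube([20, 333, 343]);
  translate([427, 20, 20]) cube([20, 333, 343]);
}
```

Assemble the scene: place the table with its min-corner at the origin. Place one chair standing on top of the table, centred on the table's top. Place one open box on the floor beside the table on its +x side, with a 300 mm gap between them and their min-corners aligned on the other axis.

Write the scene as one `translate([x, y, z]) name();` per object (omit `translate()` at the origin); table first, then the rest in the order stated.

table();
translate([477, 166, 758]) chair();
translate([1748, 0, 0]) open_box();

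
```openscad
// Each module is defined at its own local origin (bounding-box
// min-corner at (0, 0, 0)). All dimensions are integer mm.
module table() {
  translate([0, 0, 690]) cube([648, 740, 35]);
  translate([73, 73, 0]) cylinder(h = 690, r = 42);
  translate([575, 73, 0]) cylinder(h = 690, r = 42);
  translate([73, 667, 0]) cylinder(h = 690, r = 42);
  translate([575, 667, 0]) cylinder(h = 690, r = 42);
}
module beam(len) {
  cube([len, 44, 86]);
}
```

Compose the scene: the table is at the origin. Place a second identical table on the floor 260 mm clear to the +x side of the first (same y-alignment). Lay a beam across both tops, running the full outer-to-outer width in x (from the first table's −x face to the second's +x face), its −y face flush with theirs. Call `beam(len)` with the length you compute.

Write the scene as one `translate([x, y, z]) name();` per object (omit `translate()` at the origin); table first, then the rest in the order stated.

table();
translate([908, 0, 0]) table();
translate([0, 0, 725]) beam(1556);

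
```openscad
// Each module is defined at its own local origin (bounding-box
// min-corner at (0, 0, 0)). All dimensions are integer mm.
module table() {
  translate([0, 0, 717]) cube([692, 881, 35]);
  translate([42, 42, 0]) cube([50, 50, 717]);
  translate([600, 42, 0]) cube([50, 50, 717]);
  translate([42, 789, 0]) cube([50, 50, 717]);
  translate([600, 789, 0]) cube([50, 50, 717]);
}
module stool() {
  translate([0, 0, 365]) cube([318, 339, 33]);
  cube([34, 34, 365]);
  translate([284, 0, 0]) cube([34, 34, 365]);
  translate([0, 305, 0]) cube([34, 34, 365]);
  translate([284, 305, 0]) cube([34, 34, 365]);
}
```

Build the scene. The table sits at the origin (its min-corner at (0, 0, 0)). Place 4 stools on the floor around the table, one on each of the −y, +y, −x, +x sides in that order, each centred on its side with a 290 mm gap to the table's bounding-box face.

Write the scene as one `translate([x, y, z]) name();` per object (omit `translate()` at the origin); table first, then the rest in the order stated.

table();
translate([187, -629, 0]) stool();
translate([187, 1171, 0]) stool();
translate([-608, 271, 0]) stool();
translate([982, 271, 0]) stool();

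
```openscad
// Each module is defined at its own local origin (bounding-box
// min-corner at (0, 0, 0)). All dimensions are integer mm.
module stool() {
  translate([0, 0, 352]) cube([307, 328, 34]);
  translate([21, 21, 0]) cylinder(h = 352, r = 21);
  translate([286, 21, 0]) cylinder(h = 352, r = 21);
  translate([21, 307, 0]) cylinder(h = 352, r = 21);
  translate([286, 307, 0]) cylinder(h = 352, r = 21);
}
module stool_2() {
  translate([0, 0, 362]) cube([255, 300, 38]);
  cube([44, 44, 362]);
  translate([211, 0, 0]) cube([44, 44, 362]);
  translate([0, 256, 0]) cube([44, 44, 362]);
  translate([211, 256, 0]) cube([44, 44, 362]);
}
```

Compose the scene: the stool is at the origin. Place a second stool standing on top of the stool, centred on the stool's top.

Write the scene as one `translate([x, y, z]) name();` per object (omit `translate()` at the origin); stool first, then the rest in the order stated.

stool();
translate([26, 14, 386]) stool_2();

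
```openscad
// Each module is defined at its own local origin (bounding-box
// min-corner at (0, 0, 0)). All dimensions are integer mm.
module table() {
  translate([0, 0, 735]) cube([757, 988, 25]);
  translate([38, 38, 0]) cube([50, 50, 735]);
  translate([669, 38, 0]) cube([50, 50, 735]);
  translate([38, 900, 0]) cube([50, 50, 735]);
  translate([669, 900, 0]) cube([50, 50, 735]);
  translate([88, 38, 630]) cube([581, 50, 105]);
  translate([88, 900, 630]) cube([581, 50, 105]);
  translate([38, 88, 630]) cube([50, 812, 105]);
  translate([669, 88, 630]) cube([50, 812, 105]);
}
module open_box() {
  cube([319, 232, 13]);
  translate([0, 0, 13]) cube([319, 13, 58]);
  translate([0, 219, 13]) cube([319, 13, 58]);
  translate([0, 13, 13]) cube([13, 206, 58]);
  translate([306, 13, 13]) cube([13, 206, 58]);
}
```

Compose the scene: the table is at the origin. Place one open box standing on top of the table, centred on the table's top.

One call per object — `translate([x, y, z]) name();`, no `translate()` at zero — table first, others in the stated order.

table();
translate([219, 378, 760]) open_box();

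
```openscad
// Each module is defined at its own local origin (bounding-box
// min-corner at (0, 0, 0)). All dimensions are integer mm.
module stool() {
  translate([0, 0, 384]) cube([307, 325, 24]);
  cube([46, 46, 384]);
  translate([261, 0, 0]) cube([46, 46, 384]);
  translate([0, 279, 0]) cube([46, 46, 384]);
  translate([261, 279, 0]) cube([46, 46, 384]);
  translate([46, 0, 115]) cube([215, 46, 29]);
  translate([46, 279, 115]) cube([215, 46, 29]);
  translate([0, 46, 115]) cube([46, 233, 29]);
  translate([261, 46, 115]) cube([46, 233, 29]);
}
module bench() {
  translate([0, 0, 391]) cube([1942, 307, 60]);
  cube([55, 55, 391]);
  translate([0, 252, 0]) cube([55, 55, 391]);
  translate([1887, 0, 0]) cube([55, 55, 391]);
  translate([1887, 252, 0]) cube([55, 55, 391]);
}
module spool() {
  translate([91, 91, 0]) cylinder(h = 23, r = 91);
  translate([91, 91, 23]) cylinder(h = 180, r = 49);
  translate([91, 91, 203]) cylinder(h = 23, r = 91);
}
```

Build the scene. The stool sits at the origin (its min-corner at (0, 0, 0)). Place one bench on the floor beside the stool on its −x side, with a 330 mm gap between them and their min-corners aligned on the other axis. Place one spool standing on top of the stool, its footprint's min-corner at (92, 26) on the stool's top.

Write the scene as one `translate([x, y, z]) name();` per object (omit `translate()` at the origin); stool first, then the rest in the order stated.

stool();
translate([-2272, 0, 0]) bench();
translate([92, 26, 408]) spool();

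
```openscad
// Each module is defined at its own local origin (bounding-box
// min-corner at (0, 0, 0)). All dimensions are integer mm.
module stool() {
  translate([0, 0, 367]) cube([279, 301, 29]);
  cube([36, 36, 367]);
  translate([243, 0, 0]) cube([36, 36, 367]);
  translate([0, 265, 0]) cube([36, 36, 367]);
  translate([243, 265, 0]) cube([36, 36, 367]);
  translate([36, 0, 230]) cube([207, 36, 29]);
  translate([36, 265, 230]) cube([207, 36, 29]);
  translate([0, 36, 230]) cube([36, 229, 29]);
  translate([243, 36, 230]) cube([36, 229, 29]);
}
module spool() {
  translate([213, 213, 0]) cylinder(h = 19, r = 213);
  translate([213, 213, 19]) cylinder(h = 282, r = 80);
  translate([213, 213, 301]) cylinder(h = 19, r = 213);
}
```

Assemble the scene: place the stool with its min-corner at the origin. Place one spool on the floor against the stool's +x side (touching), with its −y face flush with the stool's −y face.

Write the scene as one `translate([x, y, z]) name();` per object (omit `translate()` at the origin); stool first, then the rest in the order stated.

stool();
translate([279, 0, 0]) spool();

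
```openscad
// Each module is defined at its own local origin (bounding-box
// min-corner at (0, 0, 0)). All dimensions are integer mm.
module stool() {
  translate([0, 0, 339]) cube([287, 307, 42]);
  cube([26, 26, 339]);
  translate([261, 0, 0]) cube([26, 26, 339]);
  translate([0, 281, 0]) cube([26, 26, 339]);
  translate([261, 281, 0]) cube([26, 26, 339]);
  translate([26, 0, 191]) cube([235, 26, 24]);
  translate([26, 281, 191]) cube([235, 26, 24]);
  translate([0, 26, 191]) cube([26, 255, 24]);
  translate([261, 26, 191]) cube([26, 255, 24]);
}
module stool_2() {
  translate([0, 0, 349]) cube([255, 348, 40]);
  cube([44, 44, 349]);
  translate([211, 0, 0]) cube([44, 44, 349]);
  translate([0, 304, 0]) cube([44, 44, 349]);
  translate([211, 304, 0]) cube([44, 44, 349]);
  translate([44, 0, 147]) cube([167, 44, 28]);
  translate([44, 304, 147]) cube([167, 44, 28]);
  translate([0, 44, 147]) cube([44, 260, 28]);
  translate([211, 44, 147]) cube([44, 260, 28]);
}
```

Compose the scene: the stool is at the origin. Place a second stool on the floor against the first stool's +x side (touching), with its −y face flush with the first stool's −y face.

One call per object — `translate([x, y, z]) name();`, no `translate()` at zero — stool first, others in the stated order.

stool();
translate([287, 0, 0]) stool_2();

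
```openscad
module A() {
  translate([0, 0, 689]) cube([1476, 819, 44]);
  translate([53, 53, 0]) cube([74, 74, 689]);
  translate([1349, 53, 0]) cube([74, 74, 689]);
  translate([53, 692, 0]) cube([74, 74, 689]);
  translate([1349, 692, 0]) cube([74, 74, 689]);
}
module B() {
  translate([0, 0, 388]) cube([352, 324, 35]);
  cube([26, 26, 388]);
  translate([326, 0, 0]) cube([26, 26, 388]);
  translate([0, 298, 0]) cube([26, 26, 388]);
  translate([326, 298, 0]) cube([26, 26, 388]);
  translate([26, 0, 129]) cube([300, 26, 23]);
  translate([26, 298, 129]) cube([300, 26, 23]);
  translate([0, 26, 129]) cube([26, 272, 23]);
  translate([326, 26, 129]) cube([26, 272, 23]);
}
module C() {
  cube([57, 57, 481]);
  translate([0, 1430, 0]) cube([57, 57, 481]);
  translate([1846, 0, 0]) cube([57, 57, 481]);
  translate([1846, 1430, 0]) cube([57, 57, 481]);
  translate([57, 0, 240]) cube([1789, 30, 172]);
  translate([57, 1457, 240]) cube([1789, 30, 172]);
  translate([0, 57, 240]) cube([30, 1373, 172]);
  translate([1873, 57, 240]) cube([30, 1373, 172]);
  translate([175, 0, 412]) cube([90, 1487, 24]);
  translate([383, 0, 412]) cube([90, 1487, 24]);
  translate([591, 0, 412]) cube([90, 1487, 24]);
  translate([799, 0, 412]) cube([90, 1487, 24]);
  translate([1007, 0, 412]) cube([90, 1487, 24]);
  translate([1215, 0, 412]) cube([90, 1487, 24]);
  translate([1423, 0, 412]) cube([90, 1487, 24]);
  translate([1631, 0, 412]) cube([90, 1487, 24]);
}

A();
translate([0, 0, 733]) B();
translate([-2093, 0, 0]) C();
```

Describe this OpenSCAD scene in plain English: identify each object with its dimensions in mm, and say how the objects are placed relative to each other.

A is a table: top 1476 mm (x) × 819 mm (y), 44 mm thick, upper face at z = 733 mm, on four 74×74 mm square legs, each inset 53 mm from the nearest pair of top edges, running from z = 0 to the bottom of the top.

B is a four-legged stool. The seat is 352×324 mm, 35 mm thick, top at z = 423 mm. It stands on four square legs, each 26×26 mm in cross-section, from z = 0 to the seat underside, each flush with a corner of the seat. Four stretchers, 26 mm wide and 23 mm tall, connect adjacent legs with their undersides at z = 129 mm, each running between the inner faces of the legs it joins and aligned with the legs' outer faces on the other axis.

C is a bed frame 1903 mm long (x) by 1487 mm wide (y). Four 57×57 mm corner posts, 481 mm tall, at the corners of the footprint. Four rails of 30 mm thickness and 172 mm height run between adjacent posts with their undersides at z = 240 mm, their outer faces flush with the outside of the frame (the two x-running rails run between the posts' inner faces; the two y-running rails run between the posts' inner faces). 8 slats, each 90 mm wide (x) and 24 mm thick, lie across the top of the two x-running rails, running the full 1487 mm width of the frame in y; the slats are evenly spaced along x between the inner faces of the end posts with equal gaps (rounded down to the nearest mm) at the −x end and between each pair — any rounding remainder accumulates at the +x end.

The stool is on top of the table. The bed frame is on the floor beside the table on its −x side.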